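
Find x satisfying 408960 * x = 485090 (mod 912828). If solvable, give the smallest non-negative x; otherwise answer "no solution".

gcd(408960, 912828):
912828 = 2×408960 + 94908
408960 = 4×94908 + 29328
94908 = 3×29328 + 6924
29328 = 4×6924 + 1632
6924 = 4×1632 + 396
1632 = 4×396 + 48
396 = 8×48 + 12
48 = 4×12 + 0
gcd = 12, but 12 ∤ 485090, so the congruence has no solution.

no solution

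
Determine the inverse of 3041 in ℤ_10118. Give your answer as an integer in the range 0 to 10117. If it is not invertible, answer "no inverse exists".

2349

Apply the Euclidean algorithm to 10118 and 3041:
10118 = 3·3041 + 995
3041 = 3·995 + 56
995 = 17·56 + 43
56 = 1·43 + 13
43 = 3·13 + 4
13 = 3·4 + 1
4 = 4·1 + 0
The gcd is 1. Working backward:
1 = 13 − 3·4
1 = −3·43 + 10·13
1 = 10·56 − 13·43
1 = −13·995 + 231·56
1 = 231·3041 − 706·995
1 = −706·10118 + 2349·3041
So 3041·2349 ≡ 1 (mod 10118).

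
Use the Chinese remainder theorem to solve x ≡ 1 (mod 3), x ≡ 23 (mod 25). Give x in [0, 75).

73

Write x = 1 + 3·k. Then 3·k ≡ 23 − 1 ≡ 22 (mod 25).
Need 3⁻¹ mod 25. Extended Euclid on (25, 3):
25 = 8·3 + 1
3 = 3·1 + 0
Back-substitute:
1 = 25 − 8·3
3⁻¹ ≡ 17 (mod 25), so k ≡ 17·22 ≡ 24 (mod 25).
x = 1 + 3·24 = 73.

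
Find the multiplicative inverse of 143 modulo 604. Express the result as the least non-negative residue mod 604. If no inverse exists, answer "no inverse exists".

gcd(604, 143) by repeated division:
604 = 4·143 + 32
143 = 4·32 + 15
32 = 2·15 + 2
15 = 7·2 + 1
2 = 2·1 + 0
The gcd is 1. Working backward:
1 = 15 − 7·2
1 = −7·32 + 15·15
1 = 15·143 − 67·32
1 = −67·604 + 283·143
So 143·283 ≡ 1 (mod 604).

283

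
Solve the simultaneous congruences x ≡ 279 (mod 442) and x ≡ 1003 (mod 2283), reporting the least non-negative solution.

Write x = 279 + 442·k. Then 442·k ≡ 1003 − 279 ≡ 724 (mod 2283).
Need 442⁻¹ mod 2283. Extended Euclid on (2283, 442):
2283 = 5×442 + 73
442 = 6×73 + 4
73 = 18×4 + 1
4 = 4×1 + 0
Back-substitute:
1 = 73 − 18·4
1 = −18·442 + 109·73
1 = 109·2283 − 563·442
442⁻¹ ≡ 1720 (mod 2283), so k ≡ 1720·724 ≡ 1045 (mod 2283).
x = 279 + 442·1045 = 462169.

462169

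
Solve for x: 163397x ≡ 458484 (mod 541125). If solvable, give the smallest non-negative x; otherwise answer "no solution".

First find gcd(163397, 541125):
541125 = 3·163397 + 50934
163397 = 3·50934 + 10595
50934 = 4·10595 + 8554
10595 = 1·8554 + 2041
8554 = 4·2041 + 390
2041 = 5·390 + 91
390 = 4·91 + 26
91 = 3·26 + 13
26 = 2·13 + 0
gcd = 13 and 13 | 458484, so solutions exist. Divide through by 13: 12569x ≡ 35268 (mod 41625).
Now find 12569⁻¹ mod 41625:
41625 = 3*12569 + 3918
12569 = 3*3918 + 815
3918 = 4*815 + 658
815 = 1*658 + 157
658 = 4*157 + 30
157 = 5*30 + 7
30 = 4*7 + 2
7 = 3*2 + 1
2 = 2*1 + 0
Back-substitute:
1 = 7 − 3·2
1 = −3·30 + 13·7
1 = 13·157 − 68·30
1 = −68·658 + 285·157
1 = 285·815 − 353·658
1 = −353·3918 + 1697·815
1 = 1697·12569 − 5444·3918
1 = −5444·41625 + 18029·12569
So 12569⁻¹ ≡ 18029 (mod 41625).
Then x ≡ 18029·35268 ≡ 24897 (mod 41625); the smallest non-negative solution is x = 24897.

24897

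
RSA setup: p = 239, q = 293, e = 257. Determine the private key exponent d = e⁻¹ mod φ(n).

φ(n) = (p−1)(q−1) = 238·292 = 69496.
Need d with 257·d ≡ 1 (mod 69496). Apply the extended Euclidean algorithm:
69496 = 270*257 + 106
257 = 2*106 + 45
106 = 2*45 + 16
45 = 2*16 + 13
16 = 1*13 + 3
13 = 4*3 + 1
3 = 3*1 + 0
Back-substitute:
1 = 13 − 4·3
1 = −4·16 + 5·13
1 = 5·45 − 14·16
1 = −14·106 + 33·45
1 = 33·257 − 80·106
1 = −80·69496 + 21633·257
So 257·21633 ≡ 1 (mod 69496), hence d = 21633.

21633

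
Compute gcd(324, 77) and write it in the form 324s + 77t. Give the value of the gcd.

1

Apply Euclid's algorithm to 324 and 77:
324 = 4·77 + 16
77 = 4·16 + 13
16 = 1·13 + 3
13 = 4·3 + 1
3 = 3·1 + 0
gcd(324, 77) = 1.
Express as a combination:
1 = 13 − 4·3
1 = −4·16 + 5·13
1 = 5·77 − 24·16
1 = −24·324 + 101·77
So 1 = (-24)·324 + (101)·77.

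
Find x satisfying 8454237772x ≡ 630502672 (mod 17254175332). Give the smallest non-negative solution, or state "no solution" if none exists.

First find gcd(8454237772, 17254175332):
17254175332 = 2*8454237772 + 345699788
8454237772 = 24*345699788 + 157442860
345699788 = 2*157442860 + 30814068
157442860 = 5*30814068 + 3372520
30814068 = 9*3372520 + 461388
3372520 = 7*461388 + 142804
461388 = 3*142804 + 32976
142804 = 4*32976 + 10900
32976 = 3*10900 + 276
10900 = 39*276 + 136
276 = 2*136 + 4
136 = 34*4 + 0
gcd = 4 and 4 | 630502672, so solutions exist. Divide through by 4: 2113559443x ≡ 157625668 (mod 4313543833).
Now find 2113559443⁻¹ mod 4313543833:
4313543833 = 2·2113559443 + 86424947
2113559443 = 24·86424947 + 39360715
86424947 = 2·39360715 + 7703517
39360715 = 5·7703517 + 843130
7703517 = 9·843130 + 115347
843130 = 7·115347 + 35701
115347 = 3·35701 + 8244
35701 = 4·8244 + 2725
8244 = 3·2725 + 69
2725 = 39·69 + 34
69 = 2·34 + 1
34 = 34·1 + 0
Back-substitute:
1 = 69 − 2·34
1 = −2·2725 + 79·69
1 = 79·8244 − 239·2725
1 = −239·35701 + 1035·8244
1 = 1035·115347 − 3344·35701
1 = −3344·843130 + 24443·115347
1 = 24443·7703517 − 223331·843130
1 = −223331·39360715 + 1141098·7703517
1 = 1141098·86424947 − 2505527·39360715
1 = −2505527·2113559443 + 61273746·86424947
1 = 61273746·4313543833 − 125053019·2113559443
So 2113559443·(-125053019) ≡ 1 (mod 4313543833), i.e. 2113559443⁻¹ ≡ 4188490814.
Then x ≡ 4188490814·157625668 ≡ 1090017744 (mod 4313543833); the smallest non-negative solution is x = 1090017744.

1090017744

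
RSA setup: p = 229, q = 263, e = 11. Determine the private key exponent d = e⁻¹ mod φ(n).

48875

φ(n) = (p−1)(q−1) = 228·262 = 59736.
Need d with 11·d ≡ 1 (mod 59736). Apply the extended Euclidean algorithm:
59736 = 5430×11 + 6
11 = 1×6 + 5
6 = 1×5 + 1
5 = 5×1 + 0
Back-substitute:
1 = 6 − 5
1 = −11 + 2·6
1 = 2·59736 − 10861·11
So 11·(-10861) ≡ 1 (mod 59736), hence d ≡ -10861 ≡ 48875 (mod 59736).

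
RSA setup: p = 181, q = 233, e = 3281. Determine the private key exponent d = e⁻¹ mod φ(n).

φ(n) = (p−1)(q−1) = 180·232 = 41760.
Need d with 3281·d ≡ 1 (mod 41760). Apply the extended Euclidean algorithm:
41760 = 12*3281 + 2388
3281 = 1*2388 + 893
2388 = 2*893 + 602
893 = 1*602 + 291
602 = 2*291 + 20
291 = 14*20 + 11
20 = 1*11 + 9
11 = 1*9 + 2
9 = 4*2 + 1
2 = 2*1 + 0
Back-substitute:
1 = 9 − 4·2
1 = −4·11 + 5·9
1 = 5·20 − 9·11
1 = −9·291 + 131·20
1 = 131·602 − 271·291
1 = −271·893 + 402·602
1 = 402·2388 − 1075·893
1 = −1075·3281 + 1477·2388
1 = 1477·41760 − 18799·3281
So 3281·(-18799) ≡ 1 (mod 41760), hence d ≡ -18799 ≡ 22961 (mod 41760).

22961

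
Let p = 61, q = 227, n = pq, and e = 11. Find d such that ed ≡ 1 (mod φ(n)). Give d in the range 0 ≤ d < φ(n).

4931

φ(n) = (p−1)(q−1) = 60·226 = 13560.
Need d with 11·d ≡ 1 (mod 13560). Apply the extended Euclidean algorithm:
13560 = 1232*11 + 8
11 = 1*8 + 3
8 = 2*3 + 2
3 = 1*2 + 1
2 = 2*1 + 0
Back-substitute:
1 = 3 − 2
1 = −8 + 3·3
1 = 3·11 − 4·8
1 = −4·13560 + 4931·11
So 11·4931 ≡ 1 (mod 13560), hence d = 4931.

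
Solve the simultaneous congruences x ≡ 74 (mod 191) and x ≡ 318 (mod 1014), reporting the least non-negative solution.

Write x = 74 + 191·k. Then 191·k ≡ 318 − 74 ≡ 244 (mod 1014).
Need 191⁻¹ mod 1014. Extended Euclid on (1014, 191):
1014 = 5*191 + 59
191 = 3*59 + 14
59 = 4*14 + 3
14 = 4*3 + 2
3 = 1*2 + 1
2 = 2*1 + 0
Back-substitute:
1 = 3 − 2
1 = −14 + 5·3
1 = 5·59 − 21·14
1 = −21·191 + 68·59
1 = 68·1014 − 361·191
191⁻¹ ≡ 653 (mod 1014), so k ≡ 653·244 ≡ 134 (mod 1014).
x = 74 + 191·134 = 25668.

25668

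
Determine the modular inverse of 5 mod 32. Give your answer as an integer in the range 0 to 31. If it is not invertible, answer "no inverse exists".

13

gcd(32, 5) by repeated division:
32 = 6·5 + 2
5 = 2·2 + 1
2 = 2·1 + 0
Since gcd(5, 32) = 1, back-substitute to write 1 as a combination:
1 = 5 − 2·2
1 = −2·32 + 13·5
So 5·13 ≡ 1 (mod 32).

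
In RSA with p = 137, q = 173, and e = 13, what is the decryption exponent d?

8997

φ(n) = (p−1)(q−1) = 136·172 = 23392.
Need d with 13·d ≡ 1 (mod 23392). Apply the extended Euclidean algorithm:
23392 = 1799·13 + 5
13 = 2·5 + 3
5 = 1·3 + 2
3 = 1·2 + 1
2 = 2·1 + 0
Back-substitute:
1 = 3 − 2
1 = −5 + 2·3
1 = 2·13 − 5·5
1 = −5·23392 + 8997·13
So 13·8997 ≡ 1 (mod 23392), hence d = 8997.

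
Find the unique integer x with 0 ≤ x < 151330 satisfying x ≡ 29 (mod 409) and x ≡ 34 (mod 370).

38884

Write x = 29 + 409·k. Then 409·k ≡ 34 − 29 ≡ 5 (mod 370).
Need 409⁻¹ mod 370. Extended Euclid on (370, 39):
370 = 9*39 + 19
39 = 2*19 + 1
19 = 19*1 + 0
Back-substitute:
1 = 39 − 2·19
1 = −2·370 + 19·39
409⁻¹ ≡ 19 (mod 370), so k ≡ 19·5 ≡ 95 (mod 370).
x = 29 + 409·95 = 38884.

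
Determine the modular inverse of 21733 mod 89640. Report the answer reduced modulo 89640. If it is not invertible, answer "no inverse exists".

gcd(89640, 21733) by repeated division:
89640 = 4·21733 + 2708
21733 = 8·2708 + 69
2708 = 39·69 + 17
69 = 4·17 + 1
17 = 17·1 + 0
The gcd is 1. Working backward:
1 = 69 − 4·17
1 = −4·2708 + 157·69
1 = 157·21733 − 1260·2708
1 = −1260·89640 + 5197·21733
So 21733·5197 ≡ 1 (mod 89640).

5197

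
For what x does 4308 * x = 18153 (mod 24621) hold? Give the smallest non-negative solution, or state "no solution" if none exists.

First find gcd(4308, 24621):
24621 = 5×4308 + 3081
4308 = 1×3081 + 1227
3081 = 2×1227 + 627
1227 = 1×627 + 600
627 = 1×600 + 27
600 = 22×27 + 6
27 = 4×6 + 3
6 = 2×3 + 0
gcd = 3 and 3 | 18153, so solutions exist. Divide through by 3: 1436x ≡ 6051 (mod 8207).
Now find 1436⁻¹ mod 8207:
8207 = 5*1436 + 1027
1436 = 1*1027 + 409
1027 = 2*409 + 209
409 = 1*209 + 200
209 = 1*200 + 9
200 = 22*9 + 2
9 = 4*2 + 1
2 = 2*1 + 0
Back-substitute:
1 = 9 − 4·2
1 = −4·200 + 89·9
1 = 89·209 − 93·200
1 = −93·409 + 182·209
1 = 182·1027 − 457·409
1 = −457·1436 + 639·1027
1 = 639·8207 − 3652·1436
So 1436·(-3652) ≡ 1 (mod 8207), i.e. 1436⁻¹ ≡ 4555.
Then x ≡ 4555·6051 ≡ 3199 (mod 8207); the smallest non-negative solution is x = 3199.

3199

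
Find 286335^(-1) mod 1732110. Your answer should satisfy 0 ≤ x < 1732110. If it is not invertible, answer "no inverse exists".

Euclidean algorithm on 1732110, 286335:
1732110 = 6·286335 + 14100
286335 = 20·14100 + 4335
14100 = 3·4335 + 1095
4335 = 3·1095 + 1050
1095 = 1·1050 + 45
1050 = 23·45 + 15
45 = 3·15 + 0
Since gcd = 15 > 1, 286335 is not a unit mod 1732110.

no inverse exists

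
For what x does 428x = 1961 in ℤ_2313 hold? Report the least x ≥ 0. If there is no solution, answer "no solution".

799

First find gcd(428, 2313):
2313 = 5*428 + 173
428 = 2*173 + 82
173 = 2*82 + 9
82 = 9*9 + 1
9 = 9*1 + 0
gcd = 1, so a unique solution mod 2313 exists.
Back-substitute for the Bézout coefficients:
1 = 82 − 9·9
1 = −9·173 + 19·82
1 = 19·428 − 47·173
1 = −47·2313 + 254·428
So 428·(254) ≡ 1 (mod 2313), giving 428⁻¹ ≡ 254.
x ≡ 428⁻¹·1961 ≡ 254·1961 ≡ 799 (mod 2313).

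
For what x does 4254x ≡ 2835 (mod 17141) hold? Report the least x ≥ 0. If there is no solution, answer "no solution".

First find gcd(4254, 17141):
17141 = 4·4254 + 125
4254 = 34·125 + 4
125 = 31·4 + 1
4 = 4·1 + 0
gcd = 1, so a unique solution mod 17141 exists.
Back-substitute for the Bézout coefficients:
1 = 125 − 31·4
1 = −31·4254 + 1055·125
1 = 1055·17141 − 4251·4254
So 4254·(-4251) ≡ 1 (mod 17141), giving 4254⁻¹ ≡ 12890.
x ≡ 4254⁻¹·2835 ≡ 12890·2835 ≡ 15679 (mod 17141).

15679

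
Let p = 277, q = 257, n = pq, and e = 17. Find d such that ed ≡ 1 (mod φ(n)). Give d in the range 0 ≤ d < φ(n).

φ(n) = (p−1)(q−1) = 276·256 = 70656.
Need d with 17·d ≡ 1 (mod 70656). Apply the extended Euclidean algorithm:
70656 = 4156×17 + 4
17 = 4×4 + 1
4 = 4×1 + 0
Back-substitute:
1 = 17 − 4·4
1 = −4·70656 + 16625·17
So 17·16625 ≡ 1 (mod 70656), hence d = 16625.

16625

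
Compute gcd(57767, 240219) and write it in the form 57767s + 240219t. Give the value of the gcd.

Apply Euclid's algorithm to 240219 and 57767:
240219 = 4·57767 + 9151
57767 = 6·9151 + 2861
9151 = 3·2861 + 568
2861 = 5·568 + 21
568 = 27·21 + 1
21 = 21·1 + 0
gcd(57767, 240219) = 1.
Back-substituting:
1 = 568 − 27·21
1 = −27·2861 + 136·568
1 = 136·9151 − 435·2861
1 = −435·57767 + 2746·9151
1 = 2746·240219 − 11419·57767
So 1 = (2746)·240219 + (-11419)·57767.

1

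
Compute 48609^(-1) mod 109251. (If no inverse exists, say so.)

no inverse exists

Compute gcd(48609, 109251):
109251 = 2×48609 + 12033
48609 = 4×12033 + 477
12033 = 25×477 + 108
477 = 4×108 + 45
108 = 2×45 + 18
45 = 2×18 + 9
18 = 2×9 + 0
The gcd is 9, not 1, hence no inverse exists.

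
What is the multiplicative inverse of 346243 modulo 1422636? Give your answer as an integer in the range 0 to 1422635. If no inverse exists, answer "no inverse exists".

1054399

gcd(1422636, 346243) by repeated division:
1422636 = 4×346243 + 37664
346243 = 9×37664 + 7267
37664 = 5×7267 + 1329
7267 = 5×1329 + 622
1329 = 2×622 + 85
622 = 7×85 + 27
85 = 3×27 + 4
27 = 6×4 + 3
4 = 1×3 + 1
3 = 3×1 + 0
gcd = 1, so the inverse exists. Back-substitute:
1 = 4 − 3
1 = −27 + 7·4
1 = 7·85 − 22·27
1 = −22·622 + 161·85
1 = 161·1329 − 344·622
1 = −344·7267 + 1881·1329
1 = 1881·37664 − 9749·7267
1 = −9749·346243 + 89622·37664
1 = 89622·1422636 − 368237·346243
So 346243·(-368237) ≡ 1 (mod 1422636), and -368237 ≡ 1054399 (mod 1422636).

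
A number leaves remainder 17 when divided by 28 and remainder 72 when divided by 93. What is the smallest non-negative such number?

2397

Write x = 17 + 28·k. Then 28·k ≡ 72 − 17 ≡ 55 (mod 93).
Need 28⁻¹ mod 93. Extended Euclid on (93, 28):
93 = 3·28 + 9
28 = 3·9 + 1
9 = 9·1 + 0
Back-substitute:
1 = 28 − 3·9
1 = −3·93 + 10·28
28⁻¹ ≡ 10 (mod 93), so k ≡ 10·55 ≡ 85 (mod 93).
x = 17 + 28·85 = 2397.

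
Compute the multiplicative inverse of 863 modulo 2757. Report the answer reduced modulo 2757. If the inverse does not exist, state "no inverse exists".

gcd(2757, 863) by repeated division:
2757 = 3*863 + 168
863 = 5*168 + 23
168 = 7*23 + 7
23 = 3*7 + 2
7 = 3*2 + 1
2 = 2*1 + 0
Since gcd(863, 2757) = 1, back-substitute to write 1 as a combination:
1 = 7 − 3·2
1 = −3·23 + 10·7
1 = 10·168 − 73·23
1 = −73·863 + 375·168
1 = 375·2757 − 1198·863
Thus 863·(-1198) ≡ 1 (mod 2757); reducing, -1198 mod 2757 = 1559.

1559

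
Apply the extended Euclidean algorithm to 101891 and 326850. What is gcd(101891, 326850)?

1

Repeated division:
326850 = 3·101891 + 21177
101891 = 4·21177 + 17183
21177 = 1·17183 + 3994
17183 = 4·3994 + 1207
3994 = 3·1207 + 373
1207 = 3·373 + 88
373 = 4·88 + 21
88 = 4·21 + 4
21 = 5·4 + 1
4 = 4·1 + 0
gcd(101891, 326850) = 1.
Working backward:
1 = 21 − 5·4
1 = −5·88 + 21·21
1 = 21·373 − 89·88
1 = −89·1207 + 288·373
1 = 288·3994 − 953·1207
1 = −953·17183 + 4100·3994
1 = 4100·21177 − 5053·17183
1 = −5053·101891 + 24312·21177
1 = 24312·326850 − 77989·101891
So 1 = (24312)·326850 + (-77989)·101891.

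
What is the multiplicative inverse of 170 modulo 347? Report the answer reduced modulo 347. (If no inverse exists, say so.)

198

gcd(347, 170) by repeated division:
347 = 2*170 + 7
170 = 24*7 + 2
7 = 3*2 + 1
2 = 2*1 + 0
The gcd is 1. Working backward:
1 = 7 − 3·2
1 = −3·170 + 73·7
1 = 73·347 − 149·170
Hence 170⁻¹ ≡ -149 ≡ 198 (mod 347).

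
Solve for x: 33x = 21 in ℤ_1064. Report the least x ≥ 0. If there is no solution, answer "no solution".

581

First find gcd(33, 1064):
1064 = 32×33 + 8
33 = 4×8 + 1
8 = 8×1 + 0
gcd = 1, so a unique solution mod 1064 exists.
Back-substitute for the Bézout coefficients:
1 = 33 − 4·8
1 = −4·1064 + 129·33
So 33·(129) ≡ 1 (mod 1064), giving 33⁻¹ ≡ 129.
x ≡ 33⁻¹·21 ≡ 129·21 ≡ 581 (mod 1064).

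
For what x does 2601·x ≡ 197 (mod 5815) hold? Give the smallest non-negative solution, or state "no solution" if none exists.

1612

First find gcd(2601, 5815):
5815 = 2·2601 + 613
2601 = 4·613 + 149
613 = 4·149 + 17
149 = 8·17 + 13
17 = 1·13 + 4
13 = 3·4 + 1
4 = 4·1 + 0
gcd = 1, so a unique solution mod 5815 exists.
Back-substitute for the Bézout coefficients:
1 = 13 − 3·4
1 = −3·17 + 4·13
1 = 4·149 − 35·17
1 = −35·613 + 144·149
1 = 144·2601 − 611·613
1 = −611·5815 + 1366·2601
So 2601·(1366) ≡ 1 (mod 5815), giving 2601⁻¹ ≡ 1366.
x ≡ 2601⁻¹·197 ≡ 1366·197 ≡ 1612 (mod 5815).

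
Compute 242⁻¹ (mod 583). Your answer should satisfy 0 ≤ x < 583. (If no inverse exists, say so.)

Euclidean algorithm on 583, 242:
583 = 2×242 + 99
242 = 2×99 + 44
99 = 2×44 + 11
44 = 4×11 + 0
Since gcd = 11 > 1, 242 is not a unit mod 583.

no inverse exists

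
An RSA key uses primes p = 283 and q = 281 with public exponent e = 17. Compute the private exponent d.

φ(n) = (p−1)(q−1) = 282·280 = 78960.
Need d with 17·d ≡ 1 (mod 78960). Apply the extended Euclidean algorithm:
78960 = 4644·17 + 12
17 = 1·12 + 5
12 = 2·5 + 2
5 = 2·2 + 1
2 = 2·1 + 0
Back-substitute:
1 = 5 − 2·2
1 = −2·12 + 5·5
1 = 5·17 − 7·12
1 = −7·78960 + 32513·17
So 17·32513 ≡ 1 (mod 78960), hence d = 32513.

32513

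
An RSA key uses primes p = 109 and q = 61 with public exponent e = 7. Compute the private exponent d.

3703

φ(n) = (p−1)(q−1) = 108·60 = 6480.
Need d with 7·d ≡ 1 (mod 6480). Apply the extended Euclidean algorithm:
6480 = 925·7 + 5
7 = 1·5 + 2
5 = 2·2 + 1
2 = 2·1 + 0
Back-substitute:
1 = 5 − 2·2
1 = −2·7 + 3·5
1 = 3·6480 − 2777·7
So 7·(-2777) ≡ 1 (mod 6480), hence d ≡ -2777 ≡ 3703 (mod 6480).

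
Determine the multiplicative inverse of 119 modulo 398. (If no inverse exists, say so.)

Apply the Euclidean algorithm to 398 and 119:
398 = 3·119 + 41
119 = 2·41 + 37
41 = 1·37 + 4
37 = 9·4 + 1
4 = 4·1 + 0
The gcd is 1. Working backward:
1 = 37 − 9·4
1 = −9·41 + 10·37
1 = 10·119 − 29·41
1 = −29·398 + 97·119
So 119·97 ≡ 1 (mod 398).

97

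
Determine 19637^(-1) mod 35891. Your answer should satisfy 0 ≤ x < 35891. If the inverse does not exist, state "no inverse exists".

8742

Apply the Euclidean algorithm to 35891 and 19637:
35891 = 1·19637 + 16254
19637 = 1·16254 + 3383
16254 = 4·3383 + 2722
3383 = 1·2722 + 661
2722 = 4·661 + 78
661 = 8·78 + 37
78 = 2·37 + 4
37 = 9·4 + 1
4 = 4·1 + 0
gcd = 1, so the inverse exists. Back-substitute:
1 = 37 − 9·4
1 = −9·78 + 19·37
1 = 19·661 − 161·78
1 = −161·2722 + 663·661
1 = 663·3383 − 824·2722
1 = −824·16254 + 3959·3383
1 = 3959·19637 − 4783·16254
1 = −4783·35891 + 8742·19637
So 19637·8742 ≡ 1 (mod 35891).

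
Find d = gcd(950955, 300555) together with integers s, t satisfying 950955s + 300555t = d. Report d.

15

Repeated division:
950955 = 3*300555 + 49290
300555 = 6*49290 + 4815
49290 = 10*4815 + 1140
4815 = 4*1140 + 255
1140 = 4*255 + 120
255 = 2*120 + 15
120 = 8*15 + 0
gcd(950955, 300555) = 15.
Express as a combination:
15 = 255 − 2·120
15 = −2·1140 + 9·255
15 = 9·4815 − 38·1140
15 = −38·49290 + 389·4815
15 = 389·300555 − 2372·49290
15 = −2372·950955 + 7505·300555
So 15 = (-2372)·950955 + (7505)·300555.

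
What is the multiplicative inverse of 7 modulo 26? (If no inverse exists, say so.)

Run Euclid on (26, 7):
26 = 3×7 + 5
7 = 1×5 + 2
5 = 2×2 + 1
2 = 2×1 + 0
Since gcd(7, 26) = 1, back-substitute to write 1 as a combination:
1 = 5 − 2·2
1 = −2·7 + 3·5
1 = 3·26 − 11·7
Hence 7⁻¹ ≡ -11 ≡ 15 (mod 26).

15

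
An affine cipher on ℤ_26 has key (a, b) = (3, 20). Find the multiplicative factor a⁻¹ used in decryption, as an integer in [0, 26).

9

Apply the Euclidean algorithm to 26 and 3:
26 = 8·3 + 2
3 = 1·2 + 1
2 = 2·1 + 0
The gcd is 1. Working backward:
1 = 3 − 2
1 = −26 + 9·3
So 3·9 ≡ 1 (mod 26).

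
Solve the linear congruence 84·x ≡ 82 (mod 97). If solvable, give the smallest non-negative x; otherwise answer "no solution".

31

First find gcd(84, 97):
97 = 1·84 + 13
84 = 6·13 + 6
13 = 2·6 + 1
6 = 6·1 + 0
gcd = 1, so a unique solution mod 97 exists.
Back-substitute for the Bézout coefficients:
1 = 13 − 2·6
1 = −2·84 + 13·13
1 = 13·97 − 15·84
So 84·(-15) ≡ 1 (mod 97), giving 84⁻¹ ≡ 82.
x ≡ 84⁻¹·82 ≡ 82·82 ≡ 31 (mod 97).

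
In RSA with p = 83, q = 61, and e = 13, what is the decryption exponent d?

φ(n) = (p−1)(q−1) = 82·60 = 4920.
Need d with 13·d ≡ 1 (mod 4920). Apply the extended Euclidean algorithm:
4920 = 378*13 + 6
13 = 2*6 + 1
6 = 6*1 + 0
Back-substitute:
1 = 13 − 2·6
1 = −2·4920 + 757·13
So 13·757 ≡ 1 (mod 4920), hence d = 757.

757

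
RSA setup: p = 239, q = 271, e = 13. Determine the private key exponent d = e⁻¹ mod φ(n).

59317

φ(n) = (p−1)(q−1) = 238·270 = 64260.
Need d with 13·d ≡ 1 (mod 64260). Apply the extended Euclidean algorithm:
64260 = 4943*13 + 1
13 = 13*1 + 0
Back-substitute:
1 = 64260 − 4943·13
So 13·(-4943) ≡ 1 (mod 64260), hence d ≡ -4943 ≡ 59317 (mod 64260).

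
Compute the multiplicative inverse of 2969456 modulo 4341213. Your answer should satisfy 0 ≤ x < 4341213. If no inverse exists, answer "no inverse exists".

1903880

Apply the Euclidean algorithm to 4341213 and 2969456:
4341213 = 1*2969456 + 1371757
2969456 = 2*1371757 + 225942
1371757 = 6*225942 + 16105
225942 = 14*16105 + 472
16105 = 34*472 + 57
472 = 8*57 + 16
57 = 3*16 + 9
16 = 1*9 + 7
9 = 1*7 + 2
7 = 3*2 + 1
2 = 2*1 + 0
Since gcd(2969456, 4341213) = 1, back-substitute to write 1 as a combination:
1 = 7 − 3·2
1 = −3·9 + 4·7
1 = 4·16 − 7·9
1 = −7·57 + 25·16
1 = 25·472 − 207·57
1 = −207·16105 + 7063·472
1 = 7063·225942 − 99089·16105
1 = −99089·1371757 + 601597·225942
1 = 601597·2969456 − 1302283·1371757
1 = −1302283·4341213 + 1903880·2969456
So 2969456·1903880 ≡ 1 (mod 4341213).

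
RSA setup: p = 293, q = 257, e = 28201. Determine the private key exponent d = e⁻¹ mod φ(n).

14873

φ(n) = (p−1)(q−1) = 292·256 = 74752.
Need d with 28201·d ≡ 1 (mod 74752). Apply the extended Euclidean algorithm:
74752 = 2×28201 + 18350
28201 = 1×18350 + 9851
18350 = 1×9851 + 8499
9851 = 1×8499 + 1352
8499 = 6×1352 + 387
1352 = 3×387 + 191
387 = 2×191 + 5
191 = 38×5 + 1
5 = 5×1 + 0
Back-substitute:
1 = 191 − 38·5
1 = −38·387 + 77·191
1 = 77·1352 − 269·387
1 = −269·8499 + 1691·1352
1 = 1691·9851 − 1960·8499
1 = −1960·18350 + 3651·9851
1 = 3651·28201 − 5611·18350
1 = −5611·74752 + 14873·28201
So 28201·14873 ≡ 1 (mod 74752), hence d = 14873.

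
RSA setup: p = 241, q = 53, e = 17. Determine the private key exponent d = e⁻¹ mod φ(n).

φ(n) = (p−1)(q−1) = 240·52 = 12480.
Need d with 17·d ≡ 1 (mod 12480). Apply the extended Euclidean algorithm:
12480 = 734·17 + 2
17 = 8·2 + 1
2 = 2·1 + 0
Back-substitute:
1 = 17 − 8·2
1 = −8·12480 + 5873·17
So 17·5873 ≡ 1 (mod 12480), hence d = 5873.

5873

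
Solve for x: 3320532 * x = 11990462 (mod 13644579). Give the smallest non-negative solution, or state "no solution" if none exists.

gcd(3320532, 13644579):
13644579 = 4·3320532 + 362451
3320532 = 9·362451 + 58473
362451 = 6·58473 + 11613
58473 = 5·11613 + 408
11613 = 28·408 + 189
408 = 2·189 + 30
189 = 6·30 + 9
30 = 3·9 + 3
9 = 3·3 + 0
gcd = 3, but 3 ∤ 11990462, so the congruence has no solution.

no solution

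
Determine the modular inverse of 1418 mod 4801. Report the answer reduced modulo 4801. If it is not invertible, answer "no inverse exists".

1141

gcd(4801, 1418) by repeated division:
4801 = 3*1418 + 547
1418 = 2*547 + 324
547 = 1*324 + 223
324 = 1*223 + 101
223 = 2*101 + 21
101 = 4*21 + 17
21 = 1*17 + 4
17 = 4*4 + 1
4 = 4*1 + 0
The gcd is 1. Working backward:
1 = 17 − 4·4
1 = −4·21 + 5·17
1 = 5·101 − 24·21
1 = −24·223 + 53·101
1 = 53·324 − 77·223
1 = −77·547 + 130·324
1 = 130·1418 − 337·547
1 = −337·4801 + 1141·1418
So 1418·1141 ≡ 1 (mod 4801).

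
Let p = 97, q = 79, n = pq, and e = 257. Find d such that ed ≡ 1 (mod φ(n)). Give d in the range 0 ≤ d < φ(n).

φ(n) = (p−1)(q−1) = 96·78 = 7488.
Need d with 257·d ≡ 1 (mod 7488). Apply the extended Euclidean algorithm:
7488 = 29×257 + 35
257 = 7×35 + 12
35 = 2×12 + 11
12 = 1×11 + 1
11 = 11×1 + 0
Back-substitute:
1 = 12 − 11
1 = −35 + 3·12
1 = 3·257 − 22·35
1 = −22·7488 + 641·257
So 257·641 ≡ 1 (mod 7488), hence d = 641.

641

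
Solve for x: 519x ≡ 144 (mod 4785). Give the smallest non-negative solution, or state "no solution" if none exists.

First find gcd(519, 4785):
4785 = 9·519 + 114
519 = 4·114 + 63
114 = 1·63 + 51
63 = 1·51 + 12
51 = 4·12 + 3
12 = 4·3 + 0
gcd = 3 and 3 | 144, so solutions exist. Divide through by 3: 173x ≡ 48 (mod 1595).
Now find 173⁻¹ mod 1595:
1595 = 9*173 + 38
173 = 4*38 + 21
38 = 1*21 + 17
21 = 1*17 + 4
17 = 4*4 + 1
4 = 4*1 + 0
Back-substitute:
1 = 17 − 4·4
1 = −4·21 + 5·17
1 = 5·38 − 9·21
1 = −9·173 + 41·38
1 = 41·1595 − 378·173
So 173·(-378) ≡ 1 (mod 1595), i.e. 173⁻¹ ≡ 1217.
Then x ≡ 1217·48 ≡ 996 (mod 1595); the smallest non-negative solution is x = 996.

996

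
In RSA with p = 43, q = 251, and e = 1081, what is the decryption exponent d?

1321

φ(n) = (p−1)(q−1) = 42·250 = 10500.
Need d with 1081·d ≡ 1 (mod 10500). Apply the extended Euclidean algorithm:
10500 = 9·1081 + 771
1081 = 1·771 + 310
771 = 2·310 + 151
310 = 2·151 + 8
151 = 18·8 + 7
8 = 1·7 + 1
7 = 7·1 + 0
Back-substitute:
1 = 8 − 7
1 = −151 + 19·8
1 = 19·310 − 39·151
1 = −39·771 + 97·310
1 = 97·1081 − 136·771
1 = −136·10500 + 1321·1081
So 1081·1321 ≡ 1 (mod 10500), hence d = 1321.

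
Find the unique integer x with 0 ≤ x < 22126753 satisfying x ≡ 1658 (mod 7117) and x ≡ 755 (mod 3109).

19758450

Write x = 1658 + 7117·k. Then 7117·k ≡ 755 − 1658 ≡ 2206 (mod 3109).
Need 7117⁻¹ mod 3109. Extended Euclid on (3109, 899):
3109 = 3*899 + 412
899 = 2*412 + 75
412 = 5*75 + 37
75 = 2*37 + 1
37 = 37*1 + 0
Back-substitute:
1 = 75 − 2·37
1 = −2·412 + 11·75
1 = 11·899 − 24·412
1 = −24·3109 + 83·899
7117⁻¹ ≡ 83 (mod 3109), so k ≡ 83·2206 ≡ 2776 (mod 3109).
x = 1658 + 7117·2776 = 19758450.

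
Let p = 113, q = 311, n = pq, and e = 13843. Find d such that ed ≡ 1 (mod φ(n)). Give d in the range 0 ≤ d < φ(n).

φ(n) = (p−1)(q−1) = 112·310 = 34720.
Need d with 13843·d ≡ 1 (mod 34720). Apply the extended Euclidean algorithm:
34720 = 2×13843 + 7034
13843 = 1×7034 + 6809
7034 = 1×6809 + 225
6809 = 30×225 + 59
225 = 3×59 + 48
59 = 1×48 + 11
48 = 4×11 + 4
11 = 2×4 + 3
4 = 1×3 + 1
3 = 3×1 + 0
Back-substitute:
1 = 4 − 3
1 = −11 + 3·4
1 = 3·48 − 13·11
1 = −13·59 + 16·48
1 = 16·225 − 61·59
1 = −61·6809 + 1846·225
1 = 1846·7034 − 1907·6809
1 = −1907·13843 + 3753·7034
1 = 3753·34720 − 9413·13843
So 13843·(-9413) ≡ 1 (mod 34720), hence d ≡ -9413 ≡ 25307 (mod 34720).

25307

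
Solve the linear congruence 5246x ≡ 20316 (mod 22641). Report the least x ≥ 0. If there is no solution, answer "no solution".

14298

First find gcd(5246, 22641):
22641 = 4·5246 + 1657
5246 = 3·1657 + 275
1657 = 6·275 + 7
275 = 39·7 + 2
7 = 3·2 + 1
2 = 2·1 + 0
gcd = 1, so a unique solution mod 22641 exists.
Back-substitute for the Bézout coefficients:
1 = 7 − 3·2
1 = −3·275 + 118·7
1 = 118·1657 − 711·275
1 = −711·5246 + 2251·1657
1 = 2251·22641 − 9715·5246
So 5246·(-9715) ≡ 1 (mod 22641), giving 5246⁻¹ ≡ 12926.
x ≡ 5246⁻¹·20316 ≡ 12926·20316 ≡ 14298 (mod 22641).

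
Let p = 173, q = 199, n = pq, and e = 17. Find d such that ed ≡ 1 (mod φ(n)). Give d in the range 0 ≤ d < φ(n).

20033

φ(n) = (p−1)(q−1) = 172·198 = 34056.
Need d with 17·d ≡ 1 (mod 34056). Apply the extended Euclidean algorithm:
34056 = 2003·17 + 5
17 = 3·5 + 2
5 = 2·2 + 1
2 = 2·1 + 0
Back-substitute:
1 = 5 − 2·2
1 = −2·17 + 7·5
1 = 7·34056 − 14023·17
So 17·(-14023) ≡ 1 (mod 34056), hence d ≡ -14023 ≡ 20033 (mod 34056).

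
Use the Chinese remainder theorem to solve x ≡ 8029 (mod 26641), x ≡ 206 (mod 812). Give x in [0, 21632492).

Write x = 8029 + 26641·k. Then 26641·k ≡ 206 − 8029 ≡ 297 (mod 812).
Need 26641⁻¹ mod 812. Extended Euclid on (812, 657):
812 = 1×657 + 155
657 = 4×155 + 37
155 = 4×37 + 7
37 = 5×7 + 2
7 = 3×2 + 1
2 = 2×1 + 0
Back-substitute:
1 = 7 − 3·2
1 = −3·37 + 16·7
1 = 16·155 − 67·37
1 = −67·657 + 284·155
1 = 284·812 − 351·657
26641⁻¹ ≡ 461 (mod 812), so k ≡ 461·297 ≡ 501 (mod 812).
x = 8029 + 26641·501 = 13355170.

13355170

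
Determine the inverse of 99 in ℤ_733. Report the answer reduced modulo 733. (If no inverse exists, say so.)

348

gcd(733, 99) by repeated division:
733 = 7×99 + 40
99 = 2×40 + 19
40 = 2×19 + 2
19 = 9×2 + 1
2 = 2×1 + 0
The gcd is 1. Working backward:
1 = 19 − 9·2
1 = −9·40 + 19·19
1 = 19·99 − 47·40
1 = −47·733 + 348·99
So 99·348 ≡ 1 (mod 733).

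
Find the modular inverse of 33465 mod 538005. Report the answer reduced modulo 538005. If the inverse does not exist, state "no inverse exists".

no inverse exists

Compute gcd(33465, 538005):
538005 = 16*33465 + 2565
33465 = 13*2565 + 120
2565 = 21*120 + 45
120 = 2*45 + 30
45 = 1*30 + 15
30 = 2*15 + 0
The gcd is 15, not 1, hence no inverse exists.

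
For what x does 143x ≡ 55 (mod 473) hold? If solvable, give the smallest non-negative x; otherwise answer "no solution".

First find gcd(143, 473):
473 = 3·143 + 44
143 = 3·44 + 11
44 = 4·11 + 0
gcd = 11 and 11 | 55, so solutions exist. Divide through by 11: 13x ≡ 5 (mod 43).
Now find 13⁻¹ mod 43:
43 = 3*13 + 4
13 = 3*4 + 1
4 = 4*1 + 0
Back-substitute:
1 = 13 − 3·4
1 = −3·43 + 10·13
So 13⁻¹ ≡ 10 (mod 43).
Then x ≡ 10·5 ≡ 7 (mod 43); the smallest non-negative solution is x = 7.

7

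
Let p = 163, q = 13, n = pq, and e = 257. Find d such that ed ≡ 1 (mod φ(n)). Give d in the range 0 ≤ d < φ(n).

1649

φ(n) = (p−1)(q−1) = 162·12 = 1944.
Need d with 257·d ≡ 1 (mod 1944). Apply the extended Euclidean algorithm:
1944 = 7·257 + 145
257 = 1·145 + 112
145 = 1·112 + 33
112 = 3·33 + 13
33 = 2·13 + 7
13 = 1·7 + 6
7 = 1·6 + 1
6 = 6·1 + 0
Back-substitute:
1 = 7 − 6
1 = −13 + 2·7
1 = 2·33 − 5·13
1 = −5·112 + 17·33
1 = 17·145 − 22·112
1 = −22·257 + 39·145
1 = 39·1944 − 295·257
So 257·(-295) ≡ 1 (mod 1944), hence d ≡ -295 ≡ 1649 (mod 1944).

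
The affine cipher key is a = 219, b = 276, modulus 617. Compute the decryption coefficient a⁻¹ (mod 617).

Apply the Euclidean algorithm to 617 and 219:
617 = 2·219 + 179
219 = 1·179 + 40
179 = 4·40 + 19
40 = 2·19 + 2
19 = 9·2 + 1
2 = 2·1 + 0
gcd = 1, so the inverse exists. Back-substitute:
1 = 19 − 9·2
1 = −9·40 + 19·19
1 = 19·179 − 85·40
1 = −85·219 + 104·179
1 = 104·617 − 293·219
Thus 219·(-293) ≡ 1 (mod 617); reducing, -293 mod 617 = 324.

324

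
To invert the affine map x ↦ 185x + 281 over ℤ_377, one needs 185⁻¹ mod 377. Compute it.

269

gcd(377, 185) by repeated division:
377 = 2*185 + 7
185 = 26*7 + 3
7 = 2*3 + 1
3 = 3*1 + 0
The gcd is 1. Working backward:
1 = 7 − 2·3
1 = −2·185 + 53·7
1 = 53·377 − 108·185
Thus 185·(-108) ≡ 1 (mod 377); reducing, -108 mod 377 = 269.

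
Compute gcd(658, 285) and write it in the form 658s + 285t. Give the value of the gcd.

Euclidean algorithm:
658 = 2*285 + 88
285 = 3*88 + 21
88 = 4*21 + 4
21 = 5*4 + 1
4 = 4*1 + 0
gcd(658, 285) = 1.
Working backward:
1 = 21 − 5·4
1 = −5·88 + 21·21
1 = 21·285 − 68·88
1 = −68·658 + 157·285
So 1 = (-68)·658 + (157)·285.

1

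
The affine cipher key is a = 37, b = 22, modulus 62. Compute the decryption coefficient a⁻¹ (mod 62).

57

Apply the Euclidean algorithm to 62 and 37:
62 = 1*37 + 25
37 = 1*25 + 12
25 = 2*12 + 1
12 = 12*1 + 0
Since gcd(37, 62) = 1, back-substitute to write 1 as a combination:
1 = 25 − 2·12
1 = −2·37 + 3·25
1 = 3·62 − 5·37
Hence 37⁻¹ ≡ -5 ≡ 57 (mod 62).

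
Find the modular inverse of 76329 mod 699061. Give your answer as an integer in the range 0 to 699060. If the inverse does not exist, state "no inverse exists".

Euclidean algorithm on 699061, 76329:
699061 = 9·76329 + 12100
76329 = 6·12100 + 3729
12100 = 3·3729 + 913
3729 = 4·913 + 77
913 = 11·77 + 66
77 = 1·66 + 11
66 = 6·11 + 0
The gcd is 11, not 1, hence no inverse exists.

no inverse exists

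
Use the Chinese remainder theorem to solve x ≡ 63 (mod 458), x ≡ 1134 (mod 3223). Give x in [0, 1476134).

Write x = 63 + 458·k. Then 458·k ≡ 1134 − 63 ≡ 1071 (mod 3223).
Need 458⁻¹ mod 3223. Extended Euclid on (3223, 458):
3223 = 7*458 + 17
458 = 26*17 + 16
17 = 1*16 + 1
16 = 16*1 + 0
Back-substitute:
1 = 17 − 16
1 = −458 + 27·17
1 = 27·3223 − 190·458
458⁻¹ ≡ 3033 (mod 3223), so k ≡ 3033·1071 ≡ 2782 (mod 3223).
x = 63 + 458·2782 = 1274219.

1274219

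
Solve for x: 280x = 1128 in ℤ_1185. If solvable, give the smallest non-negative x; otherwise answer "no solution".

no solution

gcd(280, 1185):
1185 = 4·280 + 65
280 = 4·65 + 20
65 = 3·20 + 5
20 = 4·5 + 0
gcd = 5, but 5 ∤ 1128, so the congruence has no solution.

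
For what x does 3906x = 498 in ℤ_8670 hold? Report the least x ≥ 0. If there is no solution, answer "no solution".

First find gcd(3906, 8670):
8670 = 2·3906 + 858
3906 = 4·858 + 474
858 = 1·474 + 384
474 = 1·384 + 90
384 = 4·90 + 24
90 = 3·24 + 18
24 = 1·18 + 6
18 = 3·6 + 0
gcd = 6 and 6 | 498, so solutions exist. Divide through by 6: 651x ≡ 83 (mod 1445).
Now find 651⁻¹ mod 1445:
1445 = 2*651 + 143
651 = 4*143 + 79
143 = 1*79 + 64
79 = 1*64 + 15
64 = 4*15 + 4
15 = 3*4 + 3
4 = 1*3 + 1
3 = 3*1 + 0
Back-substitute:
1 = 4 − 3
1 = −15 + 4·4
1 = 4·64 − 17·15
1 = −17·79 + 21·64
1 = 21·143 − 38·79
1 = −38·651 + 173·143
1 = 173·1445 − 384·651
So 651·(-384) ≡ 1 (mod 1445), i.e. 651⁻¹ ≡ 1061.
Then x ≡ 1061·83 ≡ 1363 (mod 1445); the smallest non-negative solution is x = 1363.

1363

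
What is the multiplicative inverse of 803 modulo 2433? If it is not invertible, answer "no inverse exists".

Extended Euclidean algorithm:
2433 = 3×803 + 24
803 = 33×24 + 11
24 = 2×11 + 2
11 = 5×2 + 1
2 = 2×1 + 0
gcd = 1, so the inverse exists. Back-substitute:
1 = 11 − 5·2
1 = −5·24 + 11·11
1 = 11·803 − 368·24
1 = −368·2433 + 1115·803
So 803·1115 ≡ 1 (mod 2433).

1115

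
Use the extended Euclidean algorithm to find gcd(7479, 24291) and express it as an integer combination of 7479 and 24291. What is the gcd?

Euclidean algorithm:
24291 = 3·7479 + 1854
7479 = 4·1854 + 63
1854 = 29·63 + 27
63 = 2·27 + 9
27 = 3·9 + 0
gcd(7479, 24291) = 9.
Back-substituting:
9 = 63 − 2·27
9 = −2·1854 + 59·63
9 = 59·7479 − 238·1854
9 = −238·24291 + 773·7479
So 9 = (-238)·24291 + (773)·7479.

9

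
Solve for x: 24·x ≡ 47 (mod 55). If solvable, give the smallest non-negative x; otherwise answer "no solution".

18

First find gcd(24, 55):
55 = 2*24 + 7
24 = 3*7 + 3
7 = 2*3 + 1
3 = 3*1 + 0
gcd = 1, so a unique solution mod 55 exists.
Back-substitute for the Bézout coefficients:
1 = 7 − 2·3
1 = −2·24 + 7·7
1 = 7·55 − 16·24
So 24·(-16) ≡ 1 (mod 55), giving 24⁻¹ ≡ 39.
x ≡ 24⁻¹·47 ≡ 39·47 ≡ 18 (mod 55).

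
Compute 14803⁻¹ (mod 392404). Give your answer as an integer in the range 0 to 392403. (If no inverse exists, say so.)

329367

Run Euclid on (392404, 14803):
392404 = 26·14803 + 7526
14803 = 1·7526 + 7277
7526 = 1·7277 + 249
7277 = 29·249 + 56
249 = 4·56 + 25
56 = 2·25 + 6
25 = 4·6 + 1
6 = 6·1 + 0
gcd = 1, so the inverse exists. Back-substitute:
1 = 25 − 4·6
1 = −4·56 + 9·25
1 = 9·249 − 40·56
1 = −40·7277 + 1169·249
1 = 1169·7526 − 1209·7277
1 = −1209·14803 + 2378·7526
1 = 2378·392404 − 63037·14803
So 14803·(-63037) ≡ 1 (mod 392404), and -63037 ≡ 329367 (mod 392404).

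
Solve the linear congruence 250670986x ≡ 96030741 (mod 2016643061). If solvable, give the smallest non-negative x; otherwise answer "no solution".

First find gcd(250670986, 2016643061):
2016643061 = 8*250670986 + 11275173
250670986 = 22*11275173 + 2617180
11275173 = 4*2617180 + 806453
2617180 = 3*806453 + 197821
806453 = 4*197821 + 15169
197821 = 13*15169 + 624
15169 = 24*624 + 193
624 = 3*193 + 45
193 = 4*45 + 13
45 = 3*13 + 6
13 = 2*6 + 1
6 = 6*1 + 0
gcd = 1, so a unique solution mod 2016643061 exists.
Back-substitute for the Bézout coefficients:
1 = 13 − 2·6
1 = −2·45 + 7·13
1 = 7·193 − 30·45
1 = −30·624 + 97·193
1 = 97·15169 − 2358·624
1 = −2358·197821 + 30751·15169
1 = 30751·806453 − 125362·197821
1 = −125362·2617180 + 406837·806453
1 = 406837·11275173 − 1752710·2617180
1 = −1752710·250670986 + 38966457·11275173
1 = 38966457·2016643061 − 313484366·250670986
So 250670986·(-313484366) ≡ 1 (mod 2016643061), giving 250670986⁻¹ ≡ 1703158695.
x ≡ 250670986⁻¹·96030741 ≡ 1703158695·96030741 ≡ 1092681400 (mod 2016643061).

1092681400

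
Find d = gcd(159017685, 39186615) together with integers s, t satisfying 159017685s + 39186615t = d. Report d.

15

Euclidean algorithm:
159017685 = 4*39186615 + 2271225
39186615 = 17*2271225 + 575790
2271225 = 3*575790 + 543855
575790 = 1*543855 + 31935
543855 = 17*31935 + 960
31935 = 33*960 + 255
960 = 3*255 + 195
255 = 1*195 + 60
195 = 3*60 + 15
60 = 4*15 + 0
gcd(159017685, 39186615) = 15.
Back-substituting:
15 = 195 − 3·60
15 = −3·255 + 4·195
15 = 4·960 − 15·255
15 = −15·31935 + 499·960
15 = 499·543855 − 8498·31935
15 = −8498·575790 + 8997·543855
15 = 8997·2271225 − 35489·575790
15 = −35489·39186615 + 612310·2271225
15 = 612310·159017685 − 2484729·39186615
So 15 = (612310)·159017685 + (-2484729)·39186615.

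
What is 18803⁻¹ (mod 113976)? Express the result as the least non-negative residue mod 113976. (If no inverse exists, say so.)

Apply the Euclidean algorithm to 113976 and 18803:
113976 = 6*18803 + 1158
18803 = 16*1158 + 275
1158 = 4*275 + 58
275 = 4*58 + 43
58 = 1*43 + 15
43 = 2*15 + 13
15 = 1*13 + 2
13 = 6*2 + 1
2 = 2*1 + 0
Since gcd(18803, 113976) = 1, back-substitute to write 1 as a combination:
1 = 13 − 6·2
1 = −6·15 + 7·13
1 = 7·43 − 20·15
1 = −20·58 + 27·43
1 = 27·275 − 128·58
1 = −128·1158 + 539·275
1 = 539·18803 − 8752·1158
1 = −8752·113976 + 53051·18803
So 18803·53051 ≡ 1 (mod 113976).

53051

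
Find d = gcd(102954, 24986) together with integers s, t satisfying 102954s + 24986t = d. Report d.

2

Repeated division:
102954 = 4*24986 + 3010
24986 = 8*3010 + 906
3010 = 3*906 + 292
906 = 3*292 + 30
292 = 9*30 + 22
30 = 1*22 + 8
22 = 2*8 + 6
8 = 1*6 + 2
6 = 3*2 + 0
gcd(102954, 24986) = 2.
Back-substituting:
2 = 8 − 6
2 = −22 + 3·8
2 = 3·30 − 4·22
2 = −4·292 + 39·30
2 = 39·906 − 121·292
2 = −121·3010 + 402·906
2 = 402·24986 − 3337·3010
2 = −3337·102954 + 13750·24986
So 2 = (-3337)·102954 + (13750)·24986.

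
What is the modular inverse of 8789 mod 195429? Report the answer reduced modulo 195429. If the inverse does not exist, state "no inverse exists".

38312

Apply the Euclidean algorithm to 195429 and 8789:
195429 = 22*8789 + 2071
8789 = 4*2071 + 505
2071 = 4*505 + 51
505 = 9*51 + 46
51 = 1*46 + 5
46 = 9*5 + 1
5 = 5*1 + 0
The gcd is 1. Working backward:
1 = 46 − 9·5
1 = −9·51 + 10·46
1 = 10·505 − 99·51
1 = −99·2071 + 406·505
1 = 406·8789 − 1723·2071
1 = −1723·195429 + 38312·8789
So 8789·38312 ≡ 1 (mod 195429).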